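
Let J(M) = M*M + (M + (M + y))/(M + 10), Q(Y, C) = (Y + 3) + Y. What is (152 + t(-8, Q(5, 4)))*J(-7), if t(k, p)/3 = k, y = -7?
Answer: 5376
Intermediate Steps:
Q(Y, C) = 3 + 2*Y (Q(Y, C) = (3 + Y) + Y = 3 + 2*Y)
t(k, p) = 3*k
J(M) = M**2 + (-7 + 2*M)/(10 + M) (J(M) = M*M + (M + (M - 7))/(M + 10) = M**2 + (M + (-7 + M))/(10 + M) = M**2 + (-7 + 2*M)/(10 + M))
(152 + t(-8, Q(5, 4)))*J(-7) = (152 + 3*(-8))*((-7 + (-7)**3 + 2*(-7) + 10*(-7)**2)/(10 - 7)) = (152 - 24)*((-7 - 343 - 14 + 10*49)/3) = 128*((-7 - 343 - 14 + 490)/3) = 128*((1/3)*126) = 128*42 = 5376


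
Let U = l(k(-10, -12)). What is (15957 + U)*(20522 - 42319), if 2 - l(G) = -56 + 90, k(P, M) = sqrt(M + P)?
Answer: -347117225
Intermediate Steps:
l(G) = -32 (l(G) = 2 - (-56 + 90) = 2 - 1*34 = 2 - 34 = -32)
U = -32
(15957 + U)*(20522 - 42319) = (15957 - 32)*(20522 - 42319) = 15925*(-21797) = -347117225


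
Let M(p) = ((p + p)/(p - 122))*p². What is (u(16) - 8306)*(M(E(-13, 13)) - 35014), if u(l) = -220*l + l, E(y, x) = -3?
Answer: 10337755952/25 ≈ 4.1351e+8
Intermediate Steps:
M(p) = 2*p³/(-122 + p) (M(p) = ((2*p)/(-122 + p))*p² = (2*p/(-122 + p))*p² = 2*p³/(-122 + p))
u(l) = -219*l
(u(16) - 8306)*(M(E(-13, 13)) - 35014) = (-219*16 - 8306)*(2*(-3)³/(-122 - 3) - 35014) = (-3504 - 8306)*(2*(-27)/(-125) - 35014) = -11810*(2*(-27)*(-1/125) - 35014) = -11810*(54/125 - 35014) = -11810*(-4376696/125) = 10337755952/25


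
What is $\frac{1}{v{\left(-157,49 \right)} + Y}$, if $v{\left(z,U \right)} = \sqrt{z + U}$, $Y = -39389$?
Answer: $- \frac{39389}{1551493429} - \frac{6 i \sqrt{3}}{1551493429} \approx -2.5388 \cdot 10^{-5} - 6.6983 \cdot 10^{-9} i$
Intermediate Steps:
$v{\left(z,U \right)} = \sqrt{U + z}$
$\frac{1}{v{\left(-157,49 \right)} + Y} = \frac{1}{\sqrt{49 - 157} - 39389} = \frac{1}{\sqrt{-108} - 39389} = \frac{1}{6 i \sqrt{3} - 39389} = \frac{1}{-39389 + 6 i \sqrt{3}}$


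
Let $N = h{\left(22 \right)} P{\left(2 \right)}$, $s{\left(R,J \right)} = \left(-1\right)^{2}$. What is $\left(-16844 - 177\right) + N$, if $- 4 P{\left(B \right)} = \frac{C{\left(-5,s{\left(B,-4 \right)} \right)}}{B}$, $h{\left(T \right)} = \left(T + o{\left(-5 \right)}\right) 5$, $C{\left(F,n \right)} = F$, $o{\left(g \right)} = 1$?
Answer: $- \frac{135593}{8} \approx -16949.0$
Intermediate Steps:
$s{\left(R,J \right)} = 1$
$h{\left(T \right)} = 5 + 5 T$ ($h{\left(T \right)} = \left(T + 1\right) 5 = \left(1 + T\right) 5 = 5 + 5 T$)
$P{\left(B \right)} = \frac{5}{4 B}$ ($P{\left(B \right)} = - \frac{\left(-5\right) \frac{1}{B}}{4} = \frac{5}{4 B}$)
$N = \frac{575}{8}$ ($N = \left(5 + 5 \cdot 22\right) \frac{5}{4 \cdot 2} = \left(5 + 110\right) \frac{5}{4} \cdot \frac{1}{2} = 115 \cdot \frac{5}{8} = \frac{575}{8} \approx 71.875$)
$\left(-16844 - 177\right) + N = \left(-16844 - 177\right) + \frac{575}{8} = -17021 + \frac{575}{8} = - \frac{135593}{8}$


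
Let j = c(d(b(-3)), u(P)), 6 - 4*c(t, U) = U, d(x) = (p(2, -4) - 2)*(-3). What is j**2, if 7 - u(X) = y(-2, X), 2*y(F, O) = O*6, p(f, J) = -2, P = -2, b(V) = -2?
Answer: 49/16 ≈ 3.0625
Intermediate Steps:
y(F, O) = 3*O (y(F, O) = (O*6)/2 = (6*O)/2 = 3*O)
u(X) = 7 - 3*X
d(x) = 12 (d(x) = (-2 - 2)*(-3) = -4*(-3) = 12)
c(t, U) = 3/2 - U/4
j = -7/4 (j = 3/2 - (7 - 3*(-2))/4 = 3/2 - (7 + 6)/4 = 3/2 - 1/4*13 = 3/2 - 13/4 = -7/4 ≈ -1.7500)
j**2 = (-7/4)**2 = 49/16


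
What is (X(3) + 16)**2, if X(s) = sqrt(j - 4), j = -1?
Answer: (16 + I*sqrt(5))**2 ≈ 251.0 + 71.554*I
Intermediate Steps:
X(s) = I*sqrt(5) (X(s) = sqrt(-1 - 4) = sqrt(-5) = I*sqrt(5))
(X(3) + 16)**2 = (I*sqrt(5) + 16)**2 = (16 + I*sqrt(5))**2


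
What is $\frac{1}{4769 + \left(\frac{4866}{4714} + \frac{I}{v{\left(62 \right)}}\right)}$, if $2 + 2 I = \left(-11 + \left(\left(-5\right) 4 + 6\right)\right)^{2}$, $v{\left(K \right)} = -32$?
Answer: $\frac{150848}{718081413} \approx 0.00021007$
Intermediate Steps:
$I = \frac{623}{2}$ ($I = -1 + \frac{\left(-11 + \left(\left(-5\right) 4 + 6\right)\right)^{2}}{2} = -1 + \frac{\left(-11 + \left(-20 + 6\right)\right)^{2}}{2} = -1 + \frac{\left(-11 - 14\right)^{2}}{2} = -1 + \frac{\left(-25\right)^{2}}{2} = -1 + \frac{1}{2} \cdot 625 = -1 + \frac{625}{2} = \frac{623}{2} \approx 311.5$)
$\frac{1}{4769 + \left(\frac{4866}{4714} + \frac{I}{v{\left(62 \right)}}\right)} = \frac{1}{4769 + \left(\frac{4866}{4714} + \frac{623}{2 \left(-32\right)}\right)} = \frac{1}{4769 + \left(4866 \cdot \frac{1}{4714} + \frac{623}{2} \left(- \frac{1}{32}\right)\right)} = \frac{1}{4769 + \left(\frac{2433}{2357} - \frac{623}{64}\right)} = \frac{1}{4769 - \frac{1312699}{150848}} = \frac{1}{\frac{718081413}{150848}} = \frac{150848}{718081413}$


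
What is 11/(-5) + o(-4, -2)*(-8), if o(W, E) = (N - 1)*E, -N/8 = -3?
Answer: 1829/5 ≈ 365.80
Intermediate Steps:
N = 24 (N = -8*(-3) = 24)
o(W, E) = 23*E (o(W, E) = (24 - 1)*E = 23*E)
11/(-5) + o(-4, -2)*(-8) = 11/(-5) + (23*(-2))*(-8) = 11*(-⅕) - 46*(-8) = -11/5 + 368 = 1829/5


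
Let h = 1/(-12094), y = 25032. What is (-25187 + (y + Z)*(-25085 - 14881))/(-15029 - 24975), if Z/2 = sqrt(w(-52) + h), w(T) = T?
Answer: 1000454099/40004 + 19983*I*sqrt(7605783566)/120952094 ≈ 25009.0 + 14.409*I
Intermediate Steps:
h = -1/12094 ≈ -8.2686e-5
Z = I*sqrt(7605783566)/6047 (Z = 2*sqrt(-52 - 1/12094) = 2*sqrt(-628889/12094) = 2*(I*sqrt(7605783566)/12094) = I*sqrt(7605783566)/6047 ≈ 14.422*I)
(-25187 + (y + Z)*(-25085 - 14881))/(-15029 - 24975) = (-25187 + (25032 + I*sqrt(7605783566)/6047)*(-25085 - 14881))/(-15029 - 24975) = (-25187 + (25032 + I*sqrt(7605783566)/6047)*(-39966))/(-40004) = (-25187 + (-1000428912 - 39966*I*sqrt(7605783566)/6047))*(-1/40004) = (-1000454099 - 39966*I*sqrt(7605783566)/6047)*(-1/40004) = 1000454099/40004 + 19983*I*sqrt(7605783566)/120952094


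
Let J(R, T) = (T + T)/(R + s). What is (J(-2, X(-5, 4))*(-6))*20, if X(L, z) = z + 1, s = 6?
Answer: -300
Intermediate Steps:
X(L, z) = 1 + z
J(R, T) = 2*T/(6 + R) (J(R, T) = (T + T)/(R + 6) = (2*T)/(6 + R) = 2*T/(6 + R))
(J(-2, X(-5, 4))*(-6))*20 = ((2*(1 + 4)/(6 - 2))*(-6))*20 = ((2*5/4)*(-6))*20 = ((2*5*(1/4))*(-6))*20 = ((5/2)*(-6))*20 = -15*20 = -300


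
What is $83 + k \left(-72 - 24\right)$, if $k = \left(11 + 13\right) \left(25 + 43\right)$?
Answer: $-156589$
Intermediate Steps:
$k = 1632$ ($k = 24 \cdot 68 = 1632$)
$83 + k \left(-72 - 24\right) = 83 + 1632 \left(-72 - 24\right) = 83 + 1632 \left(-96\right) = 83 - 156672 = -156589$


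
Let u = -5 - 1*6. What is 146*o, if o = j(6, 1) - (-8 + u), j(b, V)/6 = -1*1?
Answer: 1898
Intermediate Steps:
j(b, V) = -6 (j(b, V) = 6*(-1*1) = 6*(-1) = -6)
u = -11 (u = -5 - 6 = -11)
o = 13 (o = -6 - (-8 - 11) = -6 - 1*(-19) = -6 + 19 = 13)
146*o = 146*13 = 1898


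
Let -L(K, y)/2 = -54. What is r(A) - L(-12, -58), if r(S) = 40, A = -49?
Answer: -68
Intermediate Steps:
L(K, y) = 108 (L(K, y) = -2*(-54) = 108)
r(A) - L(-12, -58) = 40 - 1*108 = 40 - 108 = -68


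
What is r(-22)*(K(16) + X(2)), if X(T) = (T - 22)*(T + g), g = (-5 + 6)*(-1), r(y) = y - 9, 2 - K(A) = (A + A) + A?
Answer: 2046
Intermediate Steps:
K(A) = 2 - 3*A (K(A) = 2 - ((A + A) + A) = 2 - (2*A + A) = 2 - 3*A)
r(y) = -9 + y
g = -1 (g = 1*(-1) = -1)
X(T) = (-1 + T)*(-22 + T) (X(T) = (T - 22)*(T - 1) = (-22 + T)*(-1 + T) = (-1 + T)*(-22 + T))
r(-22)*(K(16) + X(2)) = (-9 - 22)*((2 - 3*16) + (22 + 2**2 - 23*2)) = -31*((2 - 48) + (22 + 4 - 46)) = -31*(-46 - 20) = -31*(-66) = 2046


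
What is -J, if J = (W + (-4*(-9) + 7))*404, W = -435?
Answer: 158368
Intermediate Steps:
J = -158368 (J = (-435 + (-4*(-9) + 7))*404 = (-435 + (36 + 7))*404 = (-435 + 43)*404 = -392*404 = -158368)
-J = -1*(-158368) = 158368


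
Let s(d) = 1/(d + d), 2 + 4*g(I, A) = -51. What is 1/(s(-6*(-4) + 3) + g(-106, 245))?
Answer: -108/1429 ≈ -0.075577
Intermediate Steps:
g(I, A) = -53/4 (g(I, A) = -½ + (¼)*(-51) = -½ - 51/4 = -53/4)
s(d) = 1/(2*d)
1/(s(-6*(-4) + 3) + g(-106, 245)) = 1/(1/(2*(-6*(-4) + 3)) - 53/4) = 1/(1/(2*(24 + 3)) - 53/4) = 1/((½)/27 - 53/4) = 1/((½)*(1/27) - 53/4) = 1/(1/54 - 53/4) = 1/(-1429/108) = -108/1429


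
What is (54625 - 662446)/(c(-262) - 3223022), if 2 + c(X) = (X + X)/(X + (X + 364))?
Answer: 24312840/128920829 ≈ 0.18859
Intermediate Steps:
c(X) = -2 + 2*X/(364 + 2*X) (c(X) = -2 + (X + X)/(X + (X + 364)) = -2 + (2*X)/(X + (364 + X)) = -2 + (2*X)/(364 + 2*X) = -2 + 2*X/(364 + 2*X))
(54625 - 662446)/(c(-262) - 3223022) = (54625 - 662446)/((-364 - 1*(-262))/(182 - 262) - 3223022) = -607821/((-364 + 262)/(-80) - 3223022) = -607821/(-1/80*(-102) - 3223022) = -607821/(51/40 - 3223022) = -607821/(-128920829/40) = -607821*(-40/128920829) = 24312840/128920829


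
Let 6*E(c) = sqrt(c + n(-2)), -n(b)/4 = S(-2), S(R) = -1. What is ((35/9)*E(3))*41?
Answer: 1435*sqrt(7)/54 ≈ 70.308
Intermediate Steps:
n(b) = 4 (n(b) = -4*(-1) = 4)
E(c) = sqrt(4 + c)/6 (E(c) = sqrt(c + 4)/6 = sqrt(4 + c)/6)
((35/9)*E(3))*41 = ((35/9)*(sqrt(4 + 3)/6))*41 = ((35*(1/9))*(sqrt(7)/6))*41 = (35*(sqrt(7)/6)/9)*41 = (35*sqrt(7)/54)*41 = 1435*sqrt(7)/54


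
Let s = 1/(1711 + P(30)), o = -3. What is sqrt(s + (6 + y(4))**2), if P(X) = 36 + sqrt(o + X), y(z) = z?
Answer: sqrt(174701 + 300*sqrt(3))/sqrt(1747 + 3*sqrt(3)) ≈ 10.000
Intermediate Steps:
P(X) = 36 + sqrt(-3 + X)
s = 1/(1747 + 3*sqrt(3)) (s = 1/(1711 + (36 + sqrt(-3 + 30))) = 1/(1711 + (36 + sqrt(27))) = 1/(1711 + (36 + 3*sqrt(3))) = 1/(1747 + 3*sqrt(3)) ≈ 0.00057071)
sqrt(s + (6 + y(4))**2) = sqrt((1747/3051982 - 3*sqrt(3)/3051982) + (6 + 4)**2) = sqrt((1747/3051982 - 3*sqrt(3)/3051982) + 10**2) = sqrt((1747/3051982 - 3*sqrt(3)/3051982) + 100) = sqrt(305199947/3051982 - 3*sqrt(3)/3051982)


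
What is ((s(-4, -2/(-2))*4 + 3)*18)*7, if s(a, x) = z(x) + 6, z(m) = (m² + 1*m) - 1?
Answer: 3906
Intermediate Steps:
z(m) = -1 + m + m² (z(m) = (m² + m) - 1 = (m + m²) - 1 = -1 + m + m²)
s(a, x) = 5 + x + x² (s(a, x) = (-1 + x + x²) + 6 = 5 + x + x²)
((s(-4, -2/(-2))*4 + 3)*18)*7 = (((5 - 2/(-2) + (-2/(-2))²)*4 + 3)*18)*7 = (((5 - 2*(-½) + (-2*(-½))²)*4 + 3)*18)*7 = (((5 + 1 + 1²)*4 + 3)*18)*7 = (((5 + 1 + 1)*4 + 3)*18)*7 = ((7*4 + 3)*18)*7 = ((28 + 3)*18)*7 = (31*18)*7 = 558*7 = 3906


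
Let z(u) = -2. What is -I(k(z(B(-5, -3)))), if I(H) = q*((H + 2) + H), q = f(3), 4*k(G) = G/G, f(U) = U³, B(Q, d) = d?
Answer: -135/2 ≈ -67.500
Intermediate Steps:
k(G) = ¼ (k(G) = (G/G)/4 = (¼)*1 = ¼)
q = 27 (q = 3³ = 27)
I(H) = 54 + 54*H (I(H) = 27*((H + 2) + H) = 27*((2 + H) + H) = 27*(2 + 2*H) = 54 + 54*H)
-I(k(z(B(-5, -3)))) = -(54 + 54*(¼)) = -(54 + 27/2) = -1*135/2 = -135/2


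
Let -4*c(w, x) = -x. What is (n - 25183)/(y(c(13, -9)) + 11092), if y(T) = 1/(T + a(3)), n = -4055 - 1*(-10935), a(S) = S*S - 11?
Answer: -311151/188560 ≈ -1.6501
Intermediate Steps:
a(S) = -11 + S² (a(S) = S² - 11 = -11 + S²)
c(w, x) = x/4 (c(w, x) = -(-1)*x/4 = x/4)
n = 6880 (n = -4055 + 10935 = 6880)
y(T) = 1/(-2 + T) (y(T) = 1/(T + (-11 + 3²)) = 1/(T + (-11 + 9)) = 1/(T - 2) = 1/(-2 + T))
(n - 25183)/(y(c(13, -9)) + 11092) = (6880 - 25183)/(1/(-2 + (¼)*(-9)) + 11092) = -18303/(1/(-2 - 9/4) + 11092) = -18303/(1/(-17/4) + 11092) = -18303/(-4/17 + 11092) = -18303/188560/17 = -18303*17/188560 = -311151/188560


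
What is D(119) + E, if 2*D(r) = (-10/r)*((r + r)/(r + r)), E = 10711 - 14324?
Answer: -429952/119 ≈ -3613.0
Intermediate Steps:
E = -3613
D(r) = -5/r (D(r) = ((-10/r)*((r + r)/(r + r)))/2 = ((-10/r)*((2*r)/((2*r))))/2 = ((-10/r)*((2*r)*(1/(2*r))))/2 = (-10/r*1)/2 = (-10/r)/2 = -5/r)
D(119) + E = -5/119 - 3613 = -429952/119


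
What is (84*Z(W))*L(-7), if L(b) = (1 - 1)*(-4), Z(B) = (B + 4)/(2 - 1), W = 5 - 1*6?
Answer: 0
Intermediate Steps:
W = -1 (W = 5 - 6 = -1)
Z(B) = 4 + B (Z(B) = (4 + B)/1 = (4 + B)*1 = 4 + B)
L(b) = 0 (L(b) = 0*(-4) = 0)
(84*Z(W))*L(-7) = (84*(4 - 1))*0 = (84*3)*0 = 252*0 = 0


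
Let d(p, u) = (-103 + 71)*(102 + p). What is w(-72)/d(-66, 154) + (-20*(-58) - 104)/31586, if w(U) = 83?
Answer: -702563/18193536 ≈ -0.038616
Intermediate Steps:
d(p, u) = -3264 - 32*p (d(p, u) = -32*(102 + p) = -3264 - 32*p)
w(-72)/d(-66, 154) + (-20*(-58) - 104)/31586 = 83/(-3264 - 32*(-66)) + (-20*(-58) - 104)/31586 = 83/(-3264 + 2112) + (1160 - 104)*(1/31586) = 83/(-1152) + 1056*(1/31586) = 83*(-1/1152) + 528/15793 = -83/1152 + 528/15793 = -702563/18193536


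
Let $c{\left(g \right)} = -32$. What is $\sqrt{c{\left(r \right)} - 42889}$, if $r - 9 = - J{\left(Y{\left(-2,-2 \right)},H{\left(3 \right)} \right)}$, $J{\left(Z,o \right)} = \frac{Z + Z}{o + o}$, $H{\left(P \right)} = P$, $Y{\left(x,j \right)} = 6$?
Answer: $3 i \sqrt{4769} \approx 207.17 i$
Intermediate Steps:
$J{\left(Z,o \right)} = \frac{Z}{o}$ ($J{\left(Z,o \right)} = \frac{2 Z}{2 o} = 2 Z \frac{1}{2 o} = \frac{Z}{o}$)
$r = 7$ ($r = 9 - \frac{6}{3} = 9 - 6 \cdot \frac{1}{3} = 9 - 2 = 7$)
$\sqrt{c{\left(r \right)} - 42889} = \sqrt{-32 - 42889} = \sqrt{-42921} = 3 i \sqrt{4769}$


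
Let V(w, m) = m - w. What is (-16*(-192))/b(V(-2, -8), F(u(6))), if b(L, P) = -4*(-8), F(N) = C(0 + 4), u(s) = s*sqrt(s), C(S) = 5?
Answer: 96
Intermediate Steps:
u(s) = s**(3/2)
F(N) = 5
b(L, P) = 32
(-16*(-192))/b(V(-2, -8), F(u(6))) = -16*(-192)/32 = 3072*(1/32) = 96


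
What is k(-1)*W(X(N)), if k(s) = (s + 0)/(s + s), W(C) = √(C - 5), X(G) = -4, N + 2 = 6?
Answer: 3*I/2 ≈ 1.5*I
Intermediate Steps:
N = 4 (N = -2 + 6 = 4)
W(C) = √(-5 + C)
k(s) = ½ (k(s) = s/((2*s)) = s*(1/(2*s)) = ½)
k(-1)*W(X(N)) = √(-5 - 4)/2 = √(-9)/2 = (3*I)/2 = 3*I/2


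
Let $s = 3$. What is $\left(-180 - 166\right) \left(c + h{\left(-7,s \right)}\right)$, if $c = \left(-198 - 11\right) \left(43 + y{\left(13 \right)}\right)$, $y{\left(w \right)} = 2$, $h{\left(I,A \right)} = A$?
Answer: $3253092$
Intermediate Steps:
$c = -9405$ ($c = \left(-198 - 11\right) \left(43 + 2\right) = \left(-209\right) 45 = -9405$)
$\left(-180 - 166\right) \left(c + h{\left(-7,s \right)}\right) = \left(-180 - 166\right) \left(-9405 + 3\right) = \left(-346\right) \left(-9402\right) = 3253092$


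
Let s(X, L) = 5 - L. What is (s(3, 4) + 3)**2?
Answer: 16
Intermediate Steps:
(s(3, 4) + 3)**2 = ((5 - 1*4) + 3)**2 = ((5 - 4) + 3)**2 = (1 + 3)**2 = 4**2 = 16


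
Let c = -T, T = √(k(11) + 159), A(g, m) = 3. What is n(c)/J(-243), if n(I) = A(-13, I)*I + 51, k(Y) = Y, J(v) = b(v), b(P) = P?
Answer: -17/81 + √170/81 ≈ -0.048909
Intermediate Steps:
J(v) = v
T = √170 (T = √(11 + 159) = √170 ≈ 13.038)
c = -√170 ≈ -13.038
n(I) = 51 + 3*I (n(I) = 3*I + 51 = 51 + 3*I)
n(c)/J(-243) = (51 + 3*(-√170))/(-243) = (51 - 3*√170)*(-1/243) = -17/81 + √170/81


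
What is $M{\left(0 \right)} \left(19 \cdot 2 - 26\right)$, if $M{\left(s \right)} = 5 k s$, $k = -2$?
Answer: $0$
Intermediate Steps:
$M{\left(s \right)} = - 10 s$ ($M{\left(s \right)} = 5 \left(-2\right) s = - 10 s$)
$M{\left(0 \right)} \left(19 \cdot 2 - 26\right) = \left(-10\right) 0 \left(19 \cdot 2 - 26\right) = 0 \left(38 - 26\right) = 0 \cdot 12 = 0$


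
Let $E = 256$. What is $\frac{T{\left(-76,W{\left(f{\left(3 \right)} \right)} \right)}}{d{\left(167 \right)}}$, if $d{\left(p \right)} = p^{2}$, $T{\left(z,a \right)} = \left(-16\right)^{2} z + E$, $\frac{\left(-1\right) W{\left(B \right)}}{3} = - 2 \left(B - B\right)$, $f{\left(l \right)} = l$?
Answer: $- \frac{19200}{27889} \approx -0.68844$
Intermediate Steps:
$W{\left(B \right)} = 0$ ($W{\left(B \right)} = - 3 \left(- 2 \left(B - B\right)\right) = - 3 \left(\left(-2\right) 0\right) = \left(-3\right) 0 = 0$)
$T{\left(z,a \right)} = 256 + 256 z$ ($T{\left(z,a \right)} = \left(-16\right)^{2} z + 256 = 256 z + 256 = 256 + 256 z$)
$\frac{T{\left(-76,W{\left(f{\left(3 \right)} \right)} \right)}}{d{\left(167 \right)}} = \frac{256 + 256 \left(-76\right)}{167^{2}} = \frac{256 - 19456}{27889} = \left(-19200\right) \frac{1}{27889} = - \frac{19200}{27889}$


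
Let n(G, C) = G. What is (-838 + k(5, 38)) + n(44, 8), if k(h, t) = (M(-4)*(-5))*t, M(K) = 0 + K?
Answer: -34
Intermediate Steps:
M(K) = K
k(h, t) = 20*t (k(h, t) = (-4*(-5))*t = 20*t)
(-838 + k(5, 38)) + n(44, 8) = (-838 + 20*38) + 44 = (-838 + 760) + 44 = -78 + 44 = -34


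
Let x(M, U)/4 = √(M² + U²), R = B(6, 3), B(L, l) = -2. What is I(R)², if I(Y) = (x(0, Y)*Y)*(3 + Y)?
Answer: 256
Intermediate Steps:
R = -2
x(M, U) = 4*√(M² + U²)
I(Y) = 4*Y*√(Y²)*(3 + Y) (I(Y) = ((4*√(0² + Y²))*Y)*(3 + Y) = ((4*√(0 + Y²))*Y)*(3 + Y) = ((4*√(Y²))*Y)*(3 + Y) = (4*Y*√(Y²))*(3 + Y) = 4*Y*√(Y²)*(3 + Y))
I(R)² = (4*(-2)*√((-2)²)*(3 - 2))² = (4*(-2)*√4*1)² = (4*(-2)*2*1)² = (-16)² = 256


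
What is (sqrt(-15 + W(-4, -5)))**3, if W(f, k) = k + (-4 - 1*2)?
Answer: -26*I*sqrt(26) ≈ -132.57*I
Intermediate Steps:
W(f, k) = -6 + k (W(f, k) = k + (-4 - 2) = k - 6 = -6 + k)
(sqrt(-15 + W(-4, -5)))**3 = (sqrt(-15 + (-6 - 5)))**3 = (sqrt(-15 - 11))**3 = (sqrt(-26))**3 = (I*sqrt(26))**3 = -26*I*sqrt(26)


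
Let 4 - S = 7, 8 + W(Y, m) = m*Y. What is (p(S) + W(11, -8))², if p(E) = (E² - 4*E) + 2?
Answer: 5329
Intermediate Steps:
W(Y, m) = -8 + Y*m (W(Y, m) = -8 + m*Y = -8 + Y*m)
S = -3 (S = 4 - 1*7 = 4 - 7 = -3)
p(E) = 2 + E² - 4*E
(p(S) + W(11, -8))² = ((2 + (-3)² - 4*(-3)) + (-8 + 11*(-8)))² = ((2 + 9 + 12) + (-8 - 88))² = (23 - 96)² = (-73)² = 5329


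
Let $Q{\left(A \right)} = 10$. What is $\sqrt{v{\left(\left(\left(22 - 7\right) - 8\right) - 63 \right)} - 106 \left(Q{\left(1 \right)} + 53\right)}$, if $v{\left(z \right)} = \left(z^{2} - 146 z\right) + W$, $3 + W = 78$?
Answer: $\sqrt{4709} \approx 68.622$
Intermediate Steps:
$W = 75$ ($W = -3 + 78 = 75$)
$v{\left(z \right)} = 75 + z^{2} - 146 z$ ($v{\left(z \right)} = \left(z^{2} - 146 z\right) + 75 = 75 + z^{2} - 146 z$)
$\sqrt{v{\left(\left(\left(22 - 7\right) - 8\right) - 63 \right)} - 106 \left(Q{\left(1 \right)} + 53\right)} = \sqrt{\left(75 + \left(\left(\left(22 - 7\right) - 8\right) - 63\right)^{2} - 146 \left(\left(\left(22 - 7\right) - 8\right) - 63\right)\right) - 106 \left(10 + 53\right)} = \sqrt{\left(75 + \left(\left(15 - 8\right) - 63\right)^{2} - 146 \left(\left(15 - 8\right) - 63\right)\right) - 6678} = \sqrt{\left(75 + \left(7 - 63\right)^{2} - 146 \left(7 - 63\right)\right) - 6678} = \sqrt{\left(75 + \left(-56\right)^{2} - -8176\right) - 6678} = \sqrt{\left(75 + 3136 + 8176\right) - 6678} = \sqrt{11387 - 6678} = \sqrt{4709}$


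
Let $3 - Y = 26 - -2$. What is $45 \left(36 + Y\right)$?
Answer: $495$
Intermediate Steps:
$Y = -25$ ($Y = 3 - \left(26 - -2\right) = 3 - \left(26 + 2\right) = 3 - 28 = -25$)
$45 \left(36 + Y\right) = 45 \left(36 - 25\right) = 45 \cdot 11 = 495$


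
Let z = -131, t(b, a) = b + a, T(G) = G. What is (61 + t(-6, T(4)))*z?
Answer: -7729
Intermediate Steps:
t(b, a) = a + b
(61 + t(-6, T(4)))*z = (61 + (4 - 6))*(-131) = (61 - 2)*(-131) = 59*(-131) = -7729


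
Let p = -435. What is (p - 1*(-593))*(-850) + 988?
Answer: -133312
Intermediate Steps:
(p - 1*(-593))*(-850) + 988 = (-435 - 1*(-593))*(-850) + 988 = (-435 + 593)*(-850) + 988 = 158*(-850) + 988 = -134300 + 988 = -133312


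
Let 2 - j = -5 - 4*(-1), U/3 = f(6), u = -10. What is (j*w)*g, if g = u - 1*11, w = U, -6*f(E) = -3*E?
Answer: -567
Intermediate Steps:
f(E) = E/2 (f(E) = -(-1)*E/2 = E/2)
U = 9 (U = 3*((1/2)*6) = 3*3 = 9)
j = 3 (j = 2 - (-5 - 4*(-1)) = 2 - (-5 + 4) = 2 - 1*(-1) = 2 + 1 = 3)
w = 9
g = -21 (g = -10 - 1*11 = -10 - 11 = -21)
(j*w)*g = (3*9)*(-21) = 27*(-21) = -567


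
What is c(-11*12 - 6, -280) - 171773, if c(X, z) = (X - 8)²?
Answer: -150457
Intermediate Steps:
c(X, z) = (-8 + X)²
c(-11*12 - 6, -280) - 171773 = (-8 + (-11*12 - 6))² - 171773 = (-8 + (-132 - 6))² - 171773 = (-8 - 138)² - 171773 = (-146)² - 171773 = 21316 - 171773 = -150457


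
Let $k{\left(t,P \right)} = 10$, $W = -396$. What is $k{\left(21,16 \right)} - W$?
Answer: $406$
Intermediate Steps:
$k{\left(21,16 \right)} - W = 10 - -396 = 10 + 396 = 406$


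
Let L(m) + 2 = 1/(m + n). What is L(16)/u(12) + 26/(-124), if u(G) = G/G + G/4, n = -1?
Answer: -1289/1860 ≈ -0.69301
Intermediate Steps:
L(m) = -2 + 1/(-1 + m) (L(m) = -2 + 1/(m - 1) = -2 + 1/(-1 + m))
u(G) = 1 + G/4 (u(G) = 1 + G*(1/4) = 1 + G/4)
L(16)/u(12) + 26/(-124) = ((3 - 2*16)/(-1 + 16))/(1 + (1/4)*12) + 26/(-124) = ((3 - 32)/15)/(1 + 3) + 26*(-1/124) = ((1/15)*(-29))/4 - 13/62 = -29/15*1/4 - 13/62 = -29/60 - 13/62 = -1289/1860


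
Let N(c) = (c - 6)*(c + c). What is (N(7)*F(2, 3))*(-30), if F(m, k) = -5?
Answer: 2100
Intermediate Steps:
N(c) = 2*c*(-6 + c) (N(c) = (-6 + c)*(2*c) = 2*c*(-6 + c))
(N(7)*F(2, 3))*(-30) = ((2*7*(-6 + 7))*(-5))*(-30) = ((2*7*1)*(-5))*(-30) = (14*(-5))*(-30) = -70*(-30) = 2100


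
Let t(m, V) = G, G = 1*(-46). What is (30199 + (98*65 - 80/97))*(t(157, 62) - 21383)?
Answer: -76011084477/97 ≈ -7.8362e+8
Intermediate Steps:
G = -46
t(m, V) = -46
(30199 + (98*65 - 80/97))*(t(157, 62) - 21383) = (30199 + (98*65 - 80/97))*(-46 - 21383) = (30199 + (6370 - 80*1/97))*(-21429) = (30199 + (6370 - 80/97))*(-21429) = (30199 + 617810/97)*(-21429) = (3547113/97)*(-21429) = -76011084477/97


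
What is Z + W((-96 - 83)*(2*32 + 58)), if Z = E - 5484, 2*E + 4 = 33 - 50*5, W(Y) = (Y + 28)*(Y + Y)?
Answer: 1905135931/2 ≈ 9.5257e+8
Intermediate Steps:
W(Y) = 2*Y*(28 + Y) (W(Y) = (28 + Y)*(2*Y) = 2*Y*(28 + Y))
E = -221/2 (E = -2 + (33 - 50*5)/2 = -2 + (33 - 250)/2 = -2 + (1/2)*(-217) = -2 - 217/2 = -221/2 ≈ -110.50)
Z = -11189/2 (Z = -221/2 - 5484 = -11189/2 ≈ -5594.5)
Z + W((-96 - 83)*(2*32 + 58)) = -11189/2 + 2*((-96 - 83)*(2*32 + 58))*(28 + (-96 - 83)*(2*32 + 58)) = -11189/2 + 2*(-179*(64 + 58))*(28 - 179*(64 + 58)) = -11189/2 + 2*(-179*122)*(28 - 179*122) = -11189/2 + 2*(-21838)*(28 - 21838) = -11189/2 + 2*(-21838)*(-21810) = -11189/2 + 952573560 = 1905135931/2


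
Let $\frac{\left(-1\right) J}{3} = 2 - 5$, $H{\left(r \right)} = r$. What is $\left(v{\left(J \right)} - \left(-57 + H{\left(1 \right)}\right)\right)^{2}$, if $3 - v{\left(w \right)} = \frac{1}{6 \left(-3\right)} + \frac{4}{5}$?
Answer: $\frac{27489049}{8100} \approx 3393.7$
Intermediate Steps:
$J = 9$ ($J = - 3 \left(2 - 5\right) = \left(-3\right) \left(-3\right) = 9$)
$v{\left(w \right)} = \frac{203}{90}$ ($v{\left(w \right)} = 3 - \left(\frac{1}{6 \left(-3\right)} + \frac{4}{5}\right) = 3 - \left(\frac{1}{6} \left(- \frac{1}{3}\right) + 4 \cdot \frac{1}{5}\right) = 3 - \left(- \frac{1}{18} + \frac{4}{5}\right) = 3 - \frac{67}{90} = \frac{203}{90}$)
$\left(v{\left(J \right)} - \left(-57 + H{\left(1 \right)}\right)\right)^{2} = \left(\frac{203}{90} + \left(57 - 1\right)\right)^{2} = \left(\frac{203}{90} + 56\right)^{2} = \left(\frac{5243}{90}\right)^{2} = \frac{27489049}{8100}$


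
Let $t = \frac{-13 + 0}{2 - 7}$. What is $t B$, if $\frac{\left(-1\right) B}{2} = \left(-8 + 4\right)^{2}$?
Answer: $- \frac{416}{5} \approx -83.2$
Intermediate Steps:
$t = \frac{13}{5}$ ($t = - \frac{13}{2 - 7} = - \frac{13}{-5} = \left(-13\right) \left(- \frac{1}{5}\right) = \frac{13}{5} \approx 2.6$)
$B = -32$ ($B = - 2 \left(-8 + 4\right)^{2} = - 2 \left(-4\right)^{2} = \left(-2\right) 16 = -32$)
$t B = \frac{13}{5} \left(-32\right) = - \frac{416}{5}$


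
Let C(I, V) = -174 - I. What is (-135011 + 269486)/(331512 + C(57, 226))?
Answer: 44825/110427 ≈ 0.40592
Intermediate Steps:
(-135011 + 269486)/(331512 + C(57, 226)) = (-135011 + 269486)/(331512 + (-174 - 1*57)) = 134475/(331512 + (-174 - 57)) = 134475/(331512 - 231) = 134475/331281 = 134475*(1/331281) = 44825/110427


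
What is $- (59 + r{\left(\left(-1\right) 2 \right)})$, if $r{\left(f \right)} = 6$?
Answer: $-65$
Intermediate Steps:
$- (59 + r{\left(\left(-1\right) 2 \right)}) = - (59 + 6) = \left(-1\right) 65 = -65$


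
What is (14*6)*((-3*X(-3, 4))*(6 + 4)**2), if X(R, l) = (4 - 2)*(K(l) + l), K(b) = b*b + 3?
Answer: -1159200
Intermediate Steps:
K(b) = 3 + b**2 (K(b) = b**2 + 3 = 3 + b**2)
X(R, l) = 6 + 2*l + 2*l**2 (X(R, l) = (4 - 2)*((3 + l**2) + l) = 2*(3 + l + l**2) = 6 + 2*l + 2*l**2)
(14*6)*((-3*X(-3, 4))*(6 + 4)**2) = (14*6)*((-3*(6 + 2*4 + 2*4**2))*(6 + 4)**2) = 84*(-3*(6 + 8 + 2*16)*10**2) = 84*(-3*(6 + 8 + 32)*100) = 84*(-3*46*100) = 84*(-138*100) = 84*(-13800) = -1159200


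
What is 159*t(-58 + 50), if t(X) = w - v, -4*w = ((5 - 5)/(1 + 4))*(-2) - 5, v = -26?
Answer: 17331/4 ≈ 4332.8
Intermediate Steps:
w = 5/4 (w = -(((5 - 5)/(1 + 4))*(-2) - 5)/4 = -((0/5)*(-2) - 5)/4 = -((0*(⅕))*(-2) - 5)/4 = -(0*(-2) - 5)/4 = -(0 - 5)/4 = -¼*(-5) = 5/4 ≈ 1.2500)
t(X) = 109/4 (t(X) = 5/4 - 1*(-26) = 5/4 + 26 = 109/4)
159*t(-58 + 50) = 159*(109/4) = 17331/4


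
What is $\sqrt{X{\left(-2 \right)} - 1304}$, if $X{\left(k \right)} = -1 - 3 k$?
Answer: $i \sqrt{1299} \approx 36.042 i$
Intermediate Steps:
$\sqrt{X{\left(-2 \right)} - 1304} = \sqrt{\left(-1 - -6\right) - 1304} = \sqrt{\left(-1 + 6\right) - 1304} = \sqrt{5 - 1304} = \sqrt{-1299} = i \sqrt{1299}$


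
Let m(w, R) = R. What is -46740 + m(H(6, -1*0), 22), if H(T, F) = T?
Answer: -46718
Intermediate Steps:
-46740 + m(H(6, -1*0), 22) = -46740 + 22 = -46718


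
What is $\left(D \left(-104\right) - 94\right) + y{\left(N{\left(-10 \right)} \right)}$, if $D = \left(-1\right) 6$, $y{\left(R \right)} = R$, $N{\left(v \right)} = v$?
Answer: $520$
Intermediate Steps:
$D = -6$
$\left(D \left(-104\right) - 94\right) + y{\left(N{\left(-10 \right)} \right)} = \left(\left(-6\right) \left(-104\right) - 94\right) - 10 = \left(624 - 94\right) - 10 = 530 - 10 = 520$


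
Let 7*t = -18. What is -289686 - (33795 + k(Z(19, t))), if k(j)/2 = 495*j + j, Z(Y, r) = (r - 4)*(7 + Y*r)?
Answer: -29220745/49 ≈ -5.9634e+5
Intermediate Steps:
t = -18/7 (t = (⅐)*(-18) = -18/7 ≈ -2.5714)
Z(Y, r) = (-4 + r)*(7 + Y*r)
k(j) = 992*j (k(j) = 2*(495*j + j) = 2*(496*j) = 992*j)
-289686 - (33795 + k(Z(19, t))) = -289686 - (33795 + 992*(-28 + 7*(-18/7) + 19*(-18/7)² - 4*19*(-18/7))) = -289686 - (33795 + 992*(-28 - 18 + 19*(324/49) + 1368/7)) = -289686 - (33795 + 992*(-28 - 18 + 6156/49 + 1368/7)) = -289686 - (33795 + 992*(13478/49)) = -289686 - (33795 + 13370176/49) = -289686 - 1*15026131/49 = -289686 - 15026131/49 = -29220745/49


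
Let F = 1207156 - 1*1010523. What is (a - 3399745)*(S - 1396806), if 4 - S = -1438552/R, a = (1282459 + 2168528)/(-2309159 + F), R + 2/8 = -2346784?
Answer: 47085459662640675753896137/9915285489031 ≈ 4.7488e+12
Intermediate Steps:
R = -9387137/4 (R = -¼ - 2346784 = -9387137/4 ≈ -2.3468e+6)
F = 196633 (F = 1207156 - 1010523 = 196633)
a = -3450987/2112526 (a = (1282459 + 2168528)/(-2309159 + 196633) = 3450987/(-2112526) = 3450987*(-1/2112526) = -3450987/2112526 ≈ -1.6336)
S = 31794340/9387137 (S = 4 - (-1438552)/(-9387137/4) = 4 - (-1438552)*(-4)/9387137 = 4 - 1*5754208/9387137 = 4 - 5754208/9387137 = 31794340/9387137 ≈ 3.3870)
(a - 3399745)*(S - 1396806) = (-3450987/2112526 - 3399745)*(31794340/9387137 - 1396806) = -7182053156857/2112526*(-13111977490082/9387137) = 47085459662640675753896137/9915285489031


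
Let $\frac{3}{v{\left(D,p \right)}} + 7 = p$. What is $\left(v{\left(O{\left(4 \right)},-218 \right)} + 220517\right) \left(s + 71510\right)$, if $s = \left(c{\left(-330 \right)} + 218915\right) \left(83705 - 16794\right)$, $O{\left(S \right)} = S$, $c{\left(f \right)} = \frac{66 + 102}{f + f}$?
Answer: $\frac{13324185130134753154}{4125} \approx 3.2301 \cdot 10^{15}$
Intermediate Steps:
$c{\left(f \right)} = \frac{84}{f}$ ($c{\left(f \right)} = \frac{168}{2 f} = 168 \frac{1}{2 f} = \frac{84}{f}$)
$v{\left(D,p \right)} = \frac{3}{-7 + p}$
$s = \frac{805629249321}{55}$ ($s = \left(\frac{84}{-330} + 218915\right) \left(83705 - 16794\right) = \left(84 \left(- \frac{1}{330}\right) + 218915\right) 66911 = \left(- \frac{14}{55} + 218915\right) 66911 = \frac{12040311}{55} \cdot 66911 = \frac{805629249321}{55} \approx 1.4648 \cdot 10^{10}$)
$\left(v{\left(O{\left(4 \right)},-218 \right)} + 220517\right) \left(s + 71510\right) = \left(\frac{3}{-7 - 218} + 220517\right) \left(\frac{805629249321}{55} + 71510\right) = \left(\frac{3}{-225} + 220517\right) \frac{805633182371}{55} = \left(3 \left(- \frac{1}{225}\right) + 220517\right) \frac{805633182371}{55} = \left(- \frac{1}{75} + 220517\right) \frac{805633182371}{55} = \frac{16538774}{75} \cdot \frac{805633182371}{55} = \frac{13324185130134753154}{4125}$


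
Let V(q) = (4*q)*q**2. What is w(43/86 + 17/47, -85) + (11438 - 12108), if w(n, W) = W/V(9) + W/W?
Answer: -1950889/2916 ≈ -669.03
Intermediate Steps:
V(q) = 4*q**3
w(n, W) = 1 + W/2916 (w(n, W) = W/((4*9**3)) + W/W = W/((4*729)) + 1 = W/2916 + 1 = 1 + W/2916)
w(43/86 + 17/47, -85) + (11438 - 12108) = (1 + (1/2916)*(-85)) + (11438 - 12108) = (1 - 85/2916) - 670 = 2831/2916 - 670 = -1950889/2916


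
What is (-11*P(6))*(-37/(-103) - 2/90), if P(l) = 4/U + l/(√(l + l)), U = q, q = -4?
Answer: 17182/4635 - 17182*√3/4635 ≈ -2.7137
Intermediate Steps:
U = -4
P(l) = -1 + √2*√l/2 (P(l) = 4/(-4) + l/(√(l + l)) = 4*(-¼) + l/(√(2*l)) = -1 + l/((√2*√l)) = -1 + l*(√2/(2*√l)) = -1 + √2*√l/2)
(-11*P(6))*(-37/(-103) - 2/90) = (-11*(-1 + √2*√6/2))*(-37/(-103) - 2/90) = (-11*(-1 + √3))*(-37*(-1/103) - 2*1/90) = (11 - 11*√3)*(37/103 - 1/45) = (11 - 11*√3)*(1562/4635) = 17182/4635 - 17182*√3/4635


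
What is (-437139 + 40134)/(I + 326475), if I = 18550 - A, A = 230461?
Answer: -132335/38188 ≈ -3.4654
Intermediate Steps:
I = -211911 (I = 18550 - 1*230461 = 18550 - 230461 = -211911)
(-437139 + 40134)/(I + 326475) = (-437139 + 40134)/(-211911 + 326475) = -397005/114564 = -397005*1/114564 = -132335/38188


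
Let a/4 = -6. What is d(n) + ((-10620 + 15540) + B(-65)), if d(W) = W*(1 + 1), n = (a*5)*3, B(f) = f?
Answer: 4135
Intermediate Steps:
a = -24 (a = 4*(-6) = -24)
n = -360 (n = -24*5*3 = -120*3 = -360)
d(W) = 2*W (d(W) = W*2 = 2*W)
d(n) + ((-10620 + 15540) + B(-65)) = 2*(-360) + ((-10620 + 15540) - 65) = -720 + (4920 - 65) = -720 + 4855 = 4135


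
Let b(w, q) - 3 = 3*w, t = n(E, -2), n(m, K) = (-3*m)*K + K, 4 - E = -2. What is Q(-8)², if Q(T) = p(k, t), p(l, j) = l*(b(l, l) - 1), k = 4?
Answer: 3136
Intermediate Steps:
E = 6 (E = 4 - 1*(-2) = 4 + 2 = 6)
n(m, K) = K - 3*K*m (n(m, K) = -3*K*m + K = K - 3*K*m)
t = 34 (t = -2*(1 - 3*6) = -2*(1 - 18) = -2*(-17) = 34)
b(w, q) = 3 + 3*w
p(l, j) = l*(2 + 3*l) (p(l, j) = l*((3 + 3*l) - 1) = l*(2 + 3*l))
Q(T) = 56 (Q(T) = 4*(2 + 3*4) = 4*(2 + 12) = 4*14 = 56)
Q(-8)² = 56² = 3136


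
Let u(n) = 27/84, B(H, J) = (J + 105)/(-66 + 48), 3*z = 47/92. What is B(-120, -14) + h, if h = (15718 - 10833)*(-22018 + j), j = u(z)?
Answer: -27104203949/252 ≈ -1.0756e+8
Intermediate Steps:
z = 47/276 (z = (47/92)/3 = (47*(1/92))/3 = (1/3)*(47/92) = 47/276 ≈ 0.17029)
B(H, J) = -35/6 - J/18 (B(H, J) = (105 + J)/(-18) = (105 + J)*(-1/18) = -35/6 - J/18)
u(n) = 9/28 (u(n) = 27*(1/84) = 9/28)
j = 9/28 ≈ 0.32143
h = -3011578075/28 (h = (15718 - 10833)*(-22018 + 9/28) = 4885*(-616495/28) = -3011578075/28 ≈ -1.0756e+8)
B(-120, -14) + h = (-35/6 - 1/18*(-14)) - 3011578075/28 = (-35/6 + 7/9) - 3011578075/28 = -91/18 - 3011578075/28 = -27104203949/252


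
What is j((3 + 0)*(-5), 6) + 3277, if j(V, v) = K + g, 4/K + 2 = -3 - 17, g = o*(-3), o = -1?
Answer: 36078/11 ≈ 3279.8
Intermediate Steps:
g = 3 (g = -1*(-3) = 3)
K = -2/11 (K = 4/(-2 + (-3 - 17)) = 4/(-2 - 20) = 4/(-22) = 4*(-1/22) = -2/11 ≈ -0.18182)
j(V, v) = 31/11 (j(V, v) = -2/11 + 3 = 31/11)
j((3 + 0)*(-5), 6) + 3277 = 31/11 + 3277 = 36078/11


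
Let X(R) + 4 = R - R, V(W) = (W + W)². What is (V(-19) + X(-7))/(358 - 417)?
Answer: -1440/59 ≈ -24.407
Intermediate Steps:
V(W) = 4*W² (V(W) = (2*W)² = 4*W²)
X(R) = -4 (X(R) = -4 + (R - R) = -4 + 0 = -4)
(V(-19) + X(-7))/(358 - 417) = (4*(-19)² - 4)/(358 - 417) = (4*361 - 4)/(-59) = (1444 - 4)*(-1/59) = 1440*(-1/59) = -1440/59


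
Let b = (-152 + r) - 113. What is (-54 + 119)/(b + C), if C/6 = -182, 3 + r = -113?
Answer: -65/1473 ≈ -0.044128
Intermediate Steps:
r = -116 (r = -3 - 113 = -116)
C = -1092 (C = 6*(-182) = -1092)
b = -381 (b = (-152 - 116) - 113 = -268 - 113 = -381)
(-54 + 119)/(b + C) = (-54 + 119)/(-381 - 1092) = 65/(-1473) = 65*(-1/1473) = -65/1473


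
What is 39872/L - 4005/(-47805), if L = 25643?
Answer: 133918745/81724241 ≈ 1.6387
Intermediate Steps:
39872/L - 4005/(-47805) = 39872/25643 - 4005/(-47805) = 39872*(1/25643) - 4005*(-1/47805) = 39872/25643 + 267/3187 = 133918745/81724241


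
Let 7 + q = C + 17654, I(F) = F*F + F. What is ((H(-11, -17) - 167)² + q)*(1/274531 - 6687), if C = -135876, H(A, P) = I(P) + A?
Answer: 200822443760828/274531 ≈ 7.3151e+8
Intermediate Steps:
I(F) = F + F² (I(F) = F² + F = F + F²)
H(A, P) = A + P*(1 + P) (H(A, P) = P*(1 + P) + A = A + P*(1 + P))
q = -118229 (q = -7 + (-135876 + 17654) = -7 - 118222 = -118229)
((H(-11, -17) - 167)² + q)*(1/274531 - 6687) = (((-11 - 17*(1 - 17)) - 167)² - 118229)*(1/274531 - 6687) = (((-11 - 17*(-16)) - 167)² - 118229)*(1/274531 - 6687) = (((-11 + 272) - 167)² - 118229)*(-1835788796/274531) = ((261 - 167)² - 118229)*(-1835788796/274531) = (94² - 118229)*(-1835788796/274531) = (8836 - 118229)*(-1835788796/274531) = -109393*(-1835788796/274531) = 200822443760828/274531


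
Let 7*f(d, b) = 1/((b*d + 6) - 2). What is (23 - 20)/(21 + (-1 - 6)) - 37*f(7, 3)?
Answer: 1/350 ≈ 0.0028571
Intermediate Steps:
f(d, b) = 1/(7*(4 + b*d)) (f(d, b) = 1/(7*((b*d + 6) - 2)) = 1/(7*((6 + b*d) - 2)) = 1/(7*(4 + b*d)))
(23 - 20)/(21 + (-1 - 6)) - 37*f(7, 3) = (23 - 20)/(21 + (-1 - 6)) - 37/(7*(4 + 3*7)) = 3/(21 - 7) - 37/(7*(4 + 21)) = 3/14 - 37/(7*25) = 3*(1/14) - 37/(7*25) = 3/14 - 37*1/175 = 3/14 - 37/175 = 1/350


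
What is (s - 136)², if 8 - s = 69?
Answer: 38809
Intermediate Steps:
s = -61 (s = 8 - 1*69 = 8 - 69 = -61)
(s - 136)² = (-61 - 136)² = (-197)² = 38809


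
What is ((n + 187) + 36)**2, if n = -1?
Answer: 49284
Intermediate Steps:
((n + 187) + 36)**2 = ((-1 + 187) + 36)**2 = (186 + 36)**2 = 222**2 = 49284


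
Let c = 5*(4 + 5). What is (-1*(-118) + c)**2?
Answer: 26569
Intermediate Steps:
c = 45 (c = 5*9 = 45)
(-1*(-118) + c)**2 = (-1*(-118) + 45)**2 = (118 + 45)**2 = 163**2 = 26569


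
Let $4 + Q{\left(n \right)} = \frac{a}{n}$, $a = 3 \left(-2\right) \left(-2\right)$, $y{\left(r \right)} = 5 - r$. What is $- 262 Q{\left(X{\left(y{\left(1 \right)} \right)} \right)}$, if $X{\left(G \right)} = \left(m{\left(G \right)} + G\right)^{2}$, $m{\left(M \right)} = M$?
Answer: $\frac{7991}{8} \approx 998.88$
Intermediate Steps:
$a = 12$ ($a = \left(-6\right) \left(-2\right) = 12$)
$X{\left(G \right)} = 4 G^{2}$ ($X{\left(G \right)} = \left(G + G\right)^{2} = \left(2 G\right)^{2} = 4 G^{2}$)
$Q{\left(n \right)} = -4 + \frac{12}{n}$
$- 262 Q{\left(X{\left(y{\left(1 \right)} \right)} \right)} = - 262 \left(-4 + \frac{12}{4 \left(5 - 1\right)^{2}}\right) = - 262 \left(-4 + \frac{12}{4 \cdot 4^{2}}\right) = - 262 \left(-4 + \frac{12}{4 \cdot 16}\right) = - 262 \left(-4 + \frac{12}{64}\right) = - 262 \left(-4 + 12 \cdot \frac{1}{64}\right) = - 262 \left(-4 + \frac{3}{16}\right) = \left(-262\right) \left(- \frac{61}{16}\right) = \frac{7991}{8}$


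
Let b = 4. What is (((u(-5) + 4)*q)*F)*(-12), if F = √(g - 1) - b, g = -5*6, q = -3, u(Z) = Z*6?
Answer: 3744 - 936*I*√31 ≈ 3744.0 - 5211.4*I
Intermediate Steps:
u(Z) = 6*Z
g = -30
F = -4 + I*√31 (F = √(-30 - 1) - 1*4 = √(-31) - 4 = I*√31 - 4 = -4 + I*√31 ≈ -4.0 + 5.5678*I)
(((u(-5) + 4)*q)*F)*(-12) = (((6*(-5) + 4)*(-3))*(-4 + I*√31))*(-12) = (((-30 + 4)*(-3))*(-4 + I*√31))*(-12) = ((-26*(-3))*(-4 + I*√31))*(-12) = (78*(-4 + I*√31))*(-12) = (-312 + 78*I*√31)*(-12) = 3744 - 936*I*√31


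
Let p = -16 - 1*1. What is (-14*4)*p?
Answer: 952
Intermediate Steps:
p = -17 (p = -16 - 1 = -17)
(-14*4)*p = -14*4*(-17) = -56*(-17) = 952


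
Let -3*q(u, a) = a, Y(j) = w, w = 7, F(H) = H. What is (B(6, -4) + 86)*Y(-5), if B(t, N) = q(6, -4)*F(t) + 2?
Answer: 672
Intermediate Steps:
Y(j) = 7
q(u, a) = -a/3
B(t, N) = 2 + 4*t/3 (B(t, N) = (-⅓*(-4))*t + 2 = 4*t/3 + 2 = 2 + 4*t/3)
(B(6, -4) + 86)*Y(-5) = ((2 + (4/3)*6) + 86)*7 = ((2 + 8) + 86)*7 = (10 + 86)*7 = 96*7 = 672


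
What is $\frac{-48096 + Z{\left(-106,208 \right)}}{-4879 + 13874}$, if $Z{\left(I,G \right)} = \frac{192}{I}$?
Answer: $- \frac{2549184}{476735} \approx -5.3472$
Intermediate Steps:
$\frac{-48096 + Z{\left(-106,208 \right)}}{-4879 + 13874} = \frac{-48096 + \frac{192}{-106}}{-4879 + 13874} = \frac{-48096 + 192 \left(- \frac{1}{106}\right)}{8995} = \left(-48096 - \frac{96}{53}\right) \frac{1}{8995} = \left(- \frac{2549184}{53}\right) \frac{1}{8995} = - \frac{2549184}{476735}$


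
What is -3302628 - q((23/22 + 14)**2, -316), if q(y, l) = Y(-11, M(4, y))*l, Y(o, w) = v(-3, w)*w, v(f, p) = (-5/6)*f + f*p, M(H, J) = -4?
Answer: -3320956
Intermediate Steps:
v(f, p) = -5*f/6 + f*p (v(f, p) = (-5*1/6)*f + f*p = -5*f/6 + f*p)
Y(o, w) = w*(5/2 - 3*w) (Y(o, w) = ((1/6)*(-3)*(-5 + 6*w))*w = (5/2 - 3*w)*w = w*(5/2 - 3*w))
q(y, l) = -58*l (q(y, l) = ((1/2)*(-4)*(5 - 6*(-4)))*l = ((1/2)*(-4)*(5 + 24))*l = ((1/2)*(-4)*29)*l = -58*l)
-3302628 - q((23/22 + 14)**2, -316) = -3302628 - (-58)*(-316) = -3302628 - 1*18328 = -3302628 - 18328 = -3320956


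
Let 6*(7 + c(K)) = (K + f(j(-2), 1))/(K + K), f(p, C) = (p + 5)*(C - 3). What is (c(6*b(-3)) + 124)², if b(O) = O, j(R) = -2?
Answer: 1110916/81 ≈ 13715.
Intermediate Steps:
f(p, C) = (-3 + C)*(5 + p) (f(p, C) = (5 + p)*(-3 + C) = (-3 + C)*(5 + p))
c(K) = -7 + (-6 + K)/(12*K) (c(K) = -7 + ((K + (-15 - 3*(-2) + 5*1 + 1*(-2)))/(K + K))/6 = -7 + ((K + (-15 + 6 + 5 - 2))/((2*K)))/6 = -7 + ((K - 6)*(1/(2*K)))/6 = -7 + ((-6 + K)*(1/(2*K)))/6 = -7 + ((-6 + K)/(2*K))/6 = -7 + (-6 + K)/(12*K))
(c(6*b(-3)) + 124)² = ((-6 - 498*(-3))/(12*((6*(-3)))) + 124)² = ((1/12)*(-6 - 83*(-18))/(-18) + 124)² = ((1/12)*(-1/18)*(-6 + 1494) + 124)² = ((1/12)*(-1/18)*1488 + 124)² = (-62/9 + 124)² = (1054/9)² = 1110916/81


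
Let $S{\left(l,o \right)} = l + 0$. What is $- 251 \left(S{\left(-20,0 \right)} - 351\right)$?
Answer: $93121$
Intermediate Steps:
$S{\left(l,o \right)} = l$
$- 251 \left(S{\left(-20,0 \right)} - 351\right) = - 251 \left(-20 - 351\right) = \left(-251\right) \left(-371\right) = 93121$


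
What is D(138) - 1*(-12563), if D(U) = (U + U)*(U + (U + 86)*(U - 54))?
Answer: 5243867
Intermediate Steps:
D(U) = 2*U*(U + (-54 + U)*(86 + U)) (D(U) = (2*U)*(U + (86 + U)*(-54 + U)) = (2*U)*(U + (-54 + U)*(86 + U)) = 2*U*(U + (-54 + U)*(86 + U)))
D(138) - 1*(-12563) = 2*138*(-4644 + 138**2 + 33*138) - 1*(-12563) = 2*138*(-4644 + 19044 + 4554) + 12563 = 2*138*18954 + 12563 = 5231304 + 12563 = 5243867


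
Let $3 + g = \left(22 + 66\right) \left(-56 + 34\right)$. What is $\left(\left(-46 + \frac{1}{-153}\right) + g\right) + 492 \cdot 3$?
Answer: $- \frac{77878}{153} \approx -509.01$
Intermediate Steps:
$g = -1939$ ($g = -3 + \left(22 + 66\right) \left(-56 + 34\right) = -3 + 88 \left(-22\right) = -3 - 1936 = -1939$)
$\left(\left(-46 + \frac{1}{-153}\right) + g\right) + 492 \cdot 3 = \left(\left(-46 + \frac{1}{-153}\right) - 1939\right) + 492 \cdot 3 = \left(\left(-46 - \frac{1}{153}\right) - 1939\right) + 1476 = \left(- \frac{7039}{153} - 1939\right) + 1476 = - \frac{303706}{153} + 1476 = - \frac{77878}{153}$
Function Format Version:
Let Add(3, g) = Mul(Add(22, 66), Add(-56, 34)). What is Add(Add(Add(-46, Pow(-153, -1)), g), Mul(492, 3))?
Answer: Rational(-77878, 153) ≈ -509.01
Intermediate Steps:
g = -1939 (g = Add(-3, Mul(Add(22, 66), Add(-56, 34))) = Add(-3, Mul(88, -22)) = Add(-3, -1936) = -1939)
Add(Add(Add(-46, Pow(-153, -1)), g), Mul(492, 3)) = Add(Add(Add(-46, Pow(-153, -1)), -1939), Mul(492, 3)) = Add(Add(Add(-46, Rational(-1, 153)), -1939), 1476) = Add(Add(Rational(-7039, 153), -1939), 1476) = Add(Rational(-303706, 153), 1476) = Rational(-77878, 153)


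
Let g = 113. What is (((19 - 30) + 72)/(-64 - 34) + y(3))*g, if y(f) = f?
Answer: 26329/98 ≈ 268.66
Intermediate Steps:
(((19 - 30) + 72)/(-64 - 34) + y(3))*g = (((19 - 30) + 72)/(-64 - 34) + 3)*113 = ((-11 + 72)/(-98) + 3)*113 = (61*(-1/98) + 3)*113 = (-61/98 + 3)*113 = (233/98)*113 = 26329/98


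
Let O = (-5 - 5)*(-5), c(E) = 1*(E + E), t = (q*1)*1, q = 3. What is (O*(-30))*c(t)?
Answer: -9000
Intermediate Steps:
t = 3 (t = (3*1)*1 = 3*1 = 3)
c(E) = 2*E (c(E) = 1*(2*E) = 2*E)
O = 50 (O = -10*(-5) = 50)
(O*(-30))*c(t) = (50*(-30))*(2*3) = -1500*6 = -9000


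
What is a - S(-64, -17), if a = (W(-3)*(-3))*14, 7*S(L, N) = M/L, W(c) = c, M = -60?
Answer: 14097/112 ≈ 125.87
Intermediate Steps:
S(L, N) = -60/(7*L) (S(L, N) = (-60/L)/7 = -60/(7*L))
a = 126 (a = -3*(-3)*14 = 9*14 = 126)
a - S(-64, -17) = 126 - (-60)/(7*(-64)) = 126 - (-60)*(-1)/(7*64) = 126 - 1*15/112 = 126 - 15/112 = 14097/112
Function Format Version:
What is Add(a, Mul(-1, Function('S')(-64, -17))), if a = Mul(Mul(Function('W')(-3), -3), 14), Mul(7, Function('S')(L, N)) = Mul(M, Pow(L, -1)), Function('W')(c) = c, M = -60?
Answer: Rational(14097, 112) ≈ 125.87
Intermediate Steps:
Function('S')(L, N) = Mul(Rational(-60, 7), Pow(L, -1)) (Function('S')(L, N) = Mul(Rational(1, 7), Mul(-60, Pow(L, -1))) = Mul(Rational(-60, 7), Pow(L, -1)))
a = 126 (a = Mul(Mul(-3, -3), 14) = Mul(9, 14) = 126)
Add(a, Mul(-1, Function('S')(-64, -17))) = Add(126, Mul(-1, Mul(Rational(-60, 7), Pow(-64, -1)))) = Add(126, Mul(-1, Mul(Rational(-60, 7), Rational(-1, 64)))) = Add(126, Mul(-1, Rational(15, 112))) = Add(126, Rational(-15, 112)) = Rational(14097, 112)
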